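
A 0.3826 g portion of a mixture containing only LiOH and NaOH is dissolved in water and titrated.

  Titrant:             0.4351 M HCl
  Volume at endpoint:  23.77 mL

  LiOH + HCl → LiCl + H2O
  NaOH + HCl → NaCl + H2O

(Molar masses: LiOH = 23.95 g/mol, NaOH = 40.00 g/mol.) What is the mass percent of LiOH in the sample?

12.13 %

n(HCl) = 0.02377 × 0.4351 = 0.01034 mol
Let x = n(LiOH), y = n(NaOH).
Titrant: 1x + 1y = 0.01034;  mass: 23.95x + 40.00y = 0.3826
Solving, x = 1.937 × 10^-3 mol, y = 8.405 × 10^-3 mol
mass of LiOH = 1.937 × 10^-3 × 23.95 = 0.04640 g
% LiOH = 0.04640 / 0.3826 × 100 = 12.13 %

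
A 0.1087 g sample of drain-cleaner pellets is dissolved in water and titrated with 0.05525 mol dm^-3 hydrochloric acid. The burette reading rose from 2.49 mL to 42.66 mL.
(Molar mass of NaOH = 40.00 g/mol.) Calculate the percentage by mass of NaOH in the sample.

81.67 %

NaOH + HCl → NaCl + H2O
n(HCl) = 0.04017 L × 0.05525 mol/L = 2.219 × 10^-3 mol
n(NaOH) = 2.219 × 10^-3 mol (1:1 ratio)
mass of NaOH = 2.219 × 10^-3 × 40.00 g/mol = 0.08878 g
% NaOH = 0.08878 / 0.1087 × 100 = 81.67 %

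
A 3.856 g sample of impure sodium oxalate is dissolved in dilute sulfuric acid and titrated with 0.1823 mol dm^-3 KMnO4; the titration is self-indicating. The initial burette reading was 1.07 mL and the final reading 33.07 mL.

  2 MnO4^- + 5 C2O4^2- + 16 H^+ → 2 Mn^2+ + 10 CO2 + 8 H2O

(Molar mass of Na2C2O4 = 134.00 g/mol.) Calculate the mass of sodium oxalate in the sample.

1.954 g

n(KMnO4) = 0.03200 L × 0.1823 mol/L = 5.834 × 10^-3 mol
From the 5:2 ratio, n(Na2C2O4) = 5/2 × 5.834 × 10^-3 = 0.01458 mol
mass of Na2C2O4 = 0.01458 × 134.00 g/mol = 1.954 g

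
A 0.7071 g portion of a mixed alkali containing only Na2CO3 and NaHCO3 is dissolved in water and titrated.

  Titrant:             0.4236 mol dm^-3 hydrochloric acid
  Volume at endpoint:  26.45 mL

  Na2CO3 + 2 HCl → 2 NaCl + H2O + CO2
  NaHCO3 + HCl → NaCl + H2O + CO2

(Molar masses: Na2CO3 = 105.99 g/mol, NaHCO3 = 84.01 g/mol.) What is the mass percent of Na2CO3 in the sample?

56.59 %

n(HCl) = 0.02645 × 0.4236 = 0.01120 mol
Let x = n(Na2CO3), y = n(NaHCO3).
Titrant: 2x + 1y = 0.01120;  mass: 105.99x + 84.01y = 0.7071
Solving, x = 3.775 × 10^-3 mol, y = 3.654 × 10^-3 mol
mass of Na2CO3 = 3.775 × 10^-3 × 105.99 = 0.4001 g
% Na2CO3 = 0.4001 / 0.7071 × 100 = 56.59 %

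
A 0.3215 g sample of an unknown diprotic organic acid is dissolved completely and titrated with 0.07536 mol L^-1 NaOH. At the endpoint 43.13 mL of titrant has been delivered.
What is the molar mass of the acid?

n(NaOH) = 0.04313 L × 0.07536 mol/L = 3.250 × 10^-3 mol
From the 1:2 ratio, n(H2A) = 1/2 × 3.250 × 10^-3 = 1.625 × 10^-3 mol
M = m / n = 0.3215 g / 1.625 × 10^-3 mol = 197.8 g/mol

197.8 g/mol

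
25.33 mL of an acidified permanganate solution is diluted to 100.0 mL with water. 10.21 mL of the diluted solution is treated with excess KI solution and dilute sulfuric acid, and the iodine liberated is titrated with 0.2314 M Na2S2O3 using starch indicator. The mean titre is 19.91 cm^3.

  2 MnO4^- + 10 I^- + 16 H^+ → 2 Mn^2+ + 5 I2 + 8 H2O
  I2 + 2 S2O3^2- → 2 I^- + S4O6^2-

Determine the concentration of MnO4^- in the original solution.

n(S2O3^2-) = 0.01991 × 0.2314 = 4.607 × 10^-3 mol
n(I2) = n(S2O3^2-)/2 = 2.304 × 10^-3 mol
From the 2:5 ratio, n(MnO4^-) in the aliquot = 2/5 × 2.304 × 10^-3 = 9.214 × 10^-4 mol
[MnO4^-]_dilute = 9.214 × 10^-4 / 0.01021 = 0.09025 mol/L
[MnO4^-]_original = 0.09025 × 100.0/25.33 = 0.3563 mol/L

0.3563 M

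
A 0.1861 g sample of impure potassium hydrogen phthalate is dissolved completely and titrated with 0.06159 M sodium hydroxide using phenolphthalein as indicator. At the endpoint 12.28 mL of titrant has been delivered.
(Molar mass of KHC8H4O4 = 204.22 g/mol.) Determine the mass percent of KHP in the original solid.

83.00 %

KHC8H4O4 + NaOH → KNaC8H4O4 + H2O
n(NaOH) = 0.01228 L × 0.06159 mol/L = 7.563 × 10^-4 mol
n(KHC8H4O4) = 7.563 × 10^-4 mol (1:1 ratio)
mass of KHC8H4O4 = 7.563 × 10^-4 × 204.22 g/mol = 0.1545 g
% KHC8H4O4 = 0.1545 / 0.1861 × 100 = 83.00 %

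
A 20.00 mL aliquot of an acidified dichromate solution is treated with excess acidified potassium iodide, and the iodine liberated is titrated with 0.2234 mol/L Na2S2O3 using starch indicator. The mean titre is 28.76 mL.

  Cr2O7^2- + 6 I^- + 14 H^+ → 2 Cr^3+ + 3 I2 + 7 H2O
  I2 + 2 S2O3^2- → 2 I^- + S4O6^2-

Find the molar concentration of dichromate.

n(S2O3^2-) = 0.02876 × 0.2234 = 6.425 × 10^-3 mol
n(I2) = n(S2O3^2-)/2 = 3.212 × 10^-3 mol
From the 1:3 ratio, n(Cr2O7^2-) in the aliquot = 1/3 × 3.212 × 10^-3 = 1.071 × 10^-3 mol
[Cr2O7^2-] = 1.071 × 10^-3 / 0.02000 = 0.05354 mol/L

0.05354 mol/L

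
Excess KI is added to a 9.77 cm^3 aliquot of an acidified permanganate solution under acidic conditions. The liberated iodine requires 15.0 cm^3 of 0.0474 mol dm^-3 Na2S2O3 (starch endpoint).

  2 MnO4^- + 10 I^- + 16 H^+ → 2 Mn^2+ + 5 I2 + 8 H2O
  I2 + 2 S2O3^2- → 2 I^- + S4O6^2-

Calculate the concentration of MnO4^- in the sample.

0.0146 mol/L

n(S2O3^2-) = 0.0150 × 0.0474 = 7.11 × 10^-4 mol
n(I2) = n(S2O3^2-)/2 = 3.55 × 10^-4 mol
From the 2:5 ratio, n(MnO4^-) in the aliquot = 2/5 × 3.55 × 10^-4 = 1.42 × 10^-4 mol
[MnO4^-] = 1.42 × 10^-4 / 0.00977 = 0.0146 mol/L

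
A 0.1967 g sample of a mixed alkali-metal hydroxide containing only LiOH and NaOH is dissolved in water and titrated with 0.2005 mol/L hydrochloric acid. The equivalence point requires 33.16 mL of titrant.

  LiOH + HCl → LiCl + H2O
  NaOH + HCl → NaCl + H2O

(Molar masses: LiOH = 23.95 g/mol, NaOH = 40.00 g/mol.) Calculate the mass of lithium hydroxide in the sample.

n(HCl) = 0.03316 × 0.2005 = 6.649 × 10^-3 mol
Let x = n(LiOH), y = n(NaOH).
Titrant: 1x + 1y = 6.649 × 10^-3;  mass: 23.95x + 40.00y = 0.1967
Solving, x = 4.314 × 10^-3 mol, y = 2.334 × 10^-3 mol
mass of LiOH = 4.314 × 10^-3 × 23.95 = 0.1033 g

0.1033 g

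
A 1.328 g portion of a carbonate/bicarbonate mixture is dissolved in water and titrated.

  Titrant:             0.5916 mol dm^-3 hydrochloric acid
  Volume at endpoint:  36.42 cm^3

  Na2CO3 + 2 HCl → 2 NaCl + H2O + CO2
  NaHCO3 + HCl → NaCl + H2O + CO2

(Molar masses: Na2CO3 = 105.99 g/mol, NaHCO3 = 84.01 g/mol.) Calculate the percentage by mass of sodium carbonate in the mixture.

62.03 %

n(HCl) = 0.03642 × 0.5916 = 0.02155 mol
Let x = n(Na2CO3), y = n(NaHCO3).
Titrant: 2x + 1y = 0.02155;  mass: 105.99x + 84.01y = 1.328
Solving, x = 7.772 × 10^-3 mol, y = 6.002 × 10^-3 mol
mass of Na2CO3 = 7.772 × 10^-3 × 105.99 = 0.8237 g
% Na2CO3 = 0.8237 / 1.328 × 100 = 62.03 %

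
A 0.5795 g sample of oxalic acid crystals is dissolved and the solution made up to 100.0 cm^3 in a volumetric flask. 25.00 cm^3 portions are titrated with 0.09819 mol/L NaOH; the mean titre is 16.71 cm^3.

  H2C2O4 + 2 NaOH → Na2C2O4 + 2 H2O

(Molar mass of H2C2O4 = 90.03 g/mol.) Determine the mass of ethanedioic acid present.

n(NaOH) per titration = 0.01671 × 0.09819 = 1.641 × 10^-3 mol
From the 1:2 ratio, n(H2C2O4) in each aliquot = 1/2 × 1.641 × 10^-3 = 8.204 × 10^-4 mol
n(H2C2O4) in the whole flask = 8.204 × 10^-4 × 100.0/25.00 = 3.282 × 10^-3 mol
mass of H2C2O4 = 3.282 × 10^-3 × 90.03 = 0.2954 g

0.2954 g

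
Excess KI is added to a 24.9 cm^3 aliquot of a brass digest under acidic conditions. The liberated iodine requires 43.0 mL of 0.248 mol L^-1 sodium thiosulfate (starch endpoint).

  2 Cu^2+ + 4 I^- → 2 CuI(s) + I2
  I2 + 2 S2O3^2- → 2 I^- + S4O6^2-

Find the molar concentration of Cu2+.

n(S2O3^2-) = 0.0430 × 0.248 = 0.0107 mol
n(I2) = n(S2O3^2-)/2 = 5.33 × 10^-3 mol
From the 2:1 ratio, n(Cu2+) in the aliquot = 2/1 × 5.33 × 10^-3 = 0.0107 mol
[Cu2+] = 0.0107 / 0.0249 = 0.428 mol/L

0.428 mol/L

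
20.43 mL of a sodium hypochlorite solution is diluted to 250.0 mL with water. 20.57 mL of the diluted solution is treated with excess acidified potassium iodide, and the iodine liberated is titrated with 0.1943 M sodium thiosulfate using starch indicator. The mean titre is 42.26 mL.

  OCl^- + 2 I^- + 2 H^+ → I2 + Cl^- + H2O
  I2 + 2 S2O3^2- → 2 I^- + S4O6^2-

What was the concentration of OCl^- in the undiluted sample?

2.442 M

n(S2O3^2-) = 0.04226 × 0.1943 = 8.211 × 10^-3 mol
n(I2) = n(S2O3^2-)/2 = 4.106 × 10^-3 mol
n(OCl^-) in the aliquot = 4.106 × 10^-3 mol (1:1 ratio)
[OCl^-]_dilute = 4.106 × 10^-3 / 0.02057 = 0.1996 mol/L
[OCl^-]_original = 0.1996 × 250.0/20.43 = 2.442 mol/L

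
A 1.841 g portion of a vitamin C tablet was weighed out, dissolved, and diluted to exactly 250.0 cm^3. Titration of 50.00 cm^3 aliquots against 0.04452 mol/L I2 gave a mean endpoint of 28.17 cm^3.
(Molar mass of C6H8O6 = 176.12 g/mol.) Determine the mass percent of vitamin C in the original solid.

C6H8O6 + I2 → C6H6O6 + 2 HI
n(I2) per titration = 0.02817 × 0.04452 = 1.254 × 10^-3 mol
n(C6H8O6) in each aliquot = 1.254 × 10^-3 mol (1:1 ratio)
n(C6H8O6) in the whole flask = 1.254 × 10^-3 × 250.0/50.00 = 6.271 × 10^-3 mol
mass of C6H8O6 = 6.271 × 10^-3 × 176.12 = 1.104 g
% C6H8O6 = 1.104 / 1.841 × 100 = 59.99 %

59.99 %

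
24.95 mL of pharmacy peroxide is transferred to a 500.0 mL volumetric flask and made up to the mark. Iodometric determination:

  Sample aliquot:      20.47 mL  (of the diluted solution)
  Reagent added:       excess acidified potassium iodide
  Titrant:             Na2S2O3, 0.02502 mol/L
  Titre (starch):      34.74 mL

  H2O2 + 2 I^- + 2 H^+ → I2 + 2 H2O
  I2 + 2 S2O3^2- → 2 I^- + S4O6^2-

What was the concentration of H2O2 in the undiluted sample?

0.4255 mol/L

n(S2O3^2-) = 0.03474 × 0.02502 = 8.692 × 10^-4 mol
n(I2) = n(S2O3^2-)/2 = 4.346 × 10^-4 mol
n(H2O2) in the aliquot = 4.346 × 10^-4 mol (1:1 ratio)
[H2O2]_dilute = 4.346 × 10^-4 / 0.02047 = 0.02123 mol/L
[H2O2]_original = 0.02123 × 500.0/24.95 = 0.4255 mol/L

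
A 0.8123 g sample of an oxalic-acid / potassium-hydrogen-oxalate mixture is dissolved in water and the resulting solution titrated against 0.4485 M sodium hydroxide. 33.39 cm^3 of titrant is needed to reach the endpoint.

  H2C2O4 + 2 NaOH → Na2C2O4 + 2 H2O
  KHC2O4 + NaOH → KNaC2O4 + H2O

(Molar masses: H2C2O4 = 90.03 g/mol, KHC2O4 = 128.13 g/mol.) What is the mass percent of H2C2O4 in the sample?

73.78 %

n(NaOH) = 0.03339 × 0.4485 = 0.01498 mol
Let x = n(H2C2O4), y = n(KHC2O4).
Titrant: 2x + 1y = 0.01498;  mass: 90.03x + 128.13y = 0.8123
Solving, x = 6.656 × 10^-3 mol, y = 1.663 × 10^-3 mol
mass of H2C2O4 = 6.656 × 10^-3 × 90.03 = 0.5993 g
% H2C2O4 = 0.5993 / 0.8123 × 100 = 73.78 %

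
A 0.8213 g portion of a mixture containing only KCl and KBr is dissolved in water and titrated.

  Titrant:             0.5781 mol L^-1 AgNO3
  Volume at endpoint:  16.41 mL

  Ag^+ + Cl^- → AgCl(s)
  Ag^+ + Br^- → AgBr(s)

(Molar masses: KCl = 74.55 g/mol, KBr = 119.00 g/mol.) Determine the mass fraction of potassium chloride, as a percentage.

62.82 %

n(AgNO3) = 0.01641 × 0.5781 = 9.487 × 10^-3 mol
Let x = n(KCl), y = n(KBr).
Titrant: 1x + 1y = 9.487 × 10^-3;  mass: 74.55x + 119.00y = 0.8213
Solving, x = 6.920 × 10^-3 mol, y = 2.566 × 10^-3 mol
mass of KCl = 6.920 × 10^-3 × 74.55 = 0.5159 g
% KCl = 0.5159 / 0.8213 × 100 = 62.82 %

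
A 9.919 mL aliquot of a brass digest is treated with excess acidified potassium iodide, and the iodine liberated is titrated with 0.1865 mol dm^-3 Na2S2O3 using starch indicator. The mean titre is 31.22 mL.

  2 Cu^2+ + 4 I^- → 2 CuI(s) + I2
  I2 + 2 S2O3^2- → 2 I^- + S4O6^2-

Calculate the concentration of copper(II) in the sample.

0.5870 mol/L

n(S2O3^2-) = 0.03122 × 0.1865 = 5.823 × 10^-3 mol
n(I2) = n(S2O3^2-)/2 = 2.911 × 10^-3 mol
From the 2:1 ratio, n(Cu2+) in the aliquot = 2/1 × 2.911 × 10^-3 = 5.823 × 10^-3 mol
[Cu2+] = 5.823 × 10^-3 / 0.009919 = 0.5870 mol/L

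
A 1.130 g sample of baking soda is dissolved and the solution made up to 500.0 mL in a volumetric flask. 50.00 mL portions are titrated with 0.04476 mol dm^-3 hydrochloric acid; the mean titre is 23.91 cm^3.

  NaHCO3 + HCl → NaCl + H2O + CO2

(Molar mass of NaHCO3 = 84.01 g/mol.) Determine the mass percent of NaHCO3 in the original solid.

n(HCl) per titration = 0.02391 × 0.04476 = 1.070 × 10^-3 mol
n(NaHCO3) in each aliquot = 1.070 × 10^-3 mol (1:1 ratio)
n(NaHCO3) in the whole flask = 1.070 × 10^-3 × 500.0/50.00 = 0.01070 mol
mass of NaHCO3 = 0.01070 × 84.01 = 0.8991 g
% NaHCO3 = 0.8991 / 1.130 × 100 = 79.57 %

79.57 %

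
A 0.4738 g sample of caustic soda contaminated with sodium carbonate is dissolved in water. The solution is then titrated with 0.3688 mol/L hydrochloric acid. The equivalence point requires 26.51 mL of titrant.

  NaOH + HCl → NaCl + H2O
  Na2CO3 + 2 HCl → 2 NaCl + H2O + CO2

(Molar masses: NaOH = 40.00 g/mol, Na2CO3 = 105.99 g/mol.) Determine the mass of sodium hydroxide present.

n(HCl) = 0.02651 × 0.3688 = 9.777 × 10^-3 mol
Let x = n(NaOH), y = n(Na2CO3).
Titrant: 1x + 2y = 9.777 × 10^-3;  mass: 40.00x + 105.99y = 0.4738
Solving, x = 3.411 × 10^-3 mol, y = 3.183 × 10^-3 mol
mass of NaOH = 3.411 × 10^-3 × 40.00 = 0.1364 g

0.1364 g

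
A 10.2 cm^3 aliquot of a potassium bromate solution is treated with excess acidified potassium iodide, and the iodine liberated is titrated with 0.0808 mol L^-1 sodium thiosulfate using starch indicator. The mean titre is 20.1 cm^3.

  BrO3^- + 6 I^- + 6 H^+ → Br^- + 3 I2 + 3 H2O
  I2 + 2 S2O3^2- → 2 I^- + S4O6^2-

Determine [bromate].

n(S2O3^2-) = 0.0201 × 0.0808 = 1.62 × 10^-3 mol
n(I2) = n(S2O3^2-)/2 = 8.12 × 10^-4 mol
From the 1:3 ratio, n(BrO3^-) in the aliquot = 1/3 × 8.12 × 10^-4 = 2.71 × 10^-4 mol
[BrO3^-] = 2.71 × 10^-4 / 0.0102 = 0.0265 mol/L

0.0265 mol/L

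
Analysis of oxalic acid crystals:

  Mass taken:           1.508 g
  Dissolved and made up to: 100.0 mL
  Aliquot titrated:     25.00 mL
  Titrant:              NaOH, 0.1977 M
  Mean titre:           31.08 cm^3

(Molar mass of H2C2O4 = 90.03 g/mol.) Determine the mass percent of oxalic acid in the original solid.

H2C2O4 + 2 NaOH → Na2C2O4 + 2 H2O
n(NaOH) per titration = 0.03108 × 0.1977 = 6.145 × 10^-3 mol
From the 1:2 ratio, n(H2C2O4) in each aliquot = 1/2 × 6.145 × 10^-3 = 3.072 × 10^-3 mol
n(H2C2O4) in the whole flask = 3.072 × 10^-3 × 100.0/25.00 = 0.01229 mol
mass of H2C2O4 = 0.01229 × 90.03 = 1.106 g
% H2C2O4 = 1.106 / 1.508 × 100 = 73.37 %

73.37 %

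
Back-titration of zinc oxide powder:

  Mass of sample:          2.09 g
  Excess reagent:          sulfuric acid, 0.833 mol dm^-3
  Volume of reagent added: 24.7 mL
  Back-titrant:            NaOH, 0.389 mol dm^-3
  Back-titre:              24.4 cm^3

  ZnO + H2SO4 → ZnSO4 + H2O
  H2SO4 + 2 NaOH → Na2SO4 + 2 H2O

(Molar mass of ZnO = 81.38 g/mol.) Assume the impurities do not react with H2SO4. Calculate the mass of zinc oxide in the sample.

1.29 g

n(H2SO4) added = 0.0247 × 0.833 = 0.0206 mol
n(NaOH) used in back-titration = 0.0244 × 0.389 = 9.49 × 10^-3 mol
From the 1:2 ratio, n(H2SO4) left over = 1/2 × 9.49 × 10^-3 = 4.75 × 10^-3 mol
n(H2SO4) consumed by analyte = 0.0206 − 4.75 × 10^-3 = 0.0158 mol
n(ZnO) = 0.0158 mol (1:1 ratio)
mass of ZnO = 0.0158 × 81.38 = 1.29 g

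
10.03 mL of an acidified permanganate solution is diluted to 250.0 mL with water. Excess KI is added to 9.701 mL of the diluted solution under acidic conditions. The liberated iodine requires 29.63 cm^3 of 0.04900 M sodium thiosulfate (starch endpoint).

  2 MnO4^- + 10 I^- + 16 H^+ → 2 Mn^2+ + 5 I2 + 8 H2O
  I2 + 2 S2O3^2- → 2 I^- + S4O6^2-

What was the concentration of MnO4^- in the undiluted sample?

0.7461 M

n(S2O3^2-) = 0.02963 × 0.04900 = 1.452 × 10^-3 mol
n(I2) = n(S2O3^2-)/2 = 7.259 × 10^-4 mol
From the 2:5 ratio, n(MnO4^-) in the aliquot = 2/5 × 7.259 × 10^-4 = 2.904 × 10^-4 mol
[MnO4^-]_dilute = 2.904 × 10^-4 / 0.009701 = 0.02993 mol/L
[MnO4^-]_original = 0.02993 × 250.0/10.03 = 0.7461 mol/L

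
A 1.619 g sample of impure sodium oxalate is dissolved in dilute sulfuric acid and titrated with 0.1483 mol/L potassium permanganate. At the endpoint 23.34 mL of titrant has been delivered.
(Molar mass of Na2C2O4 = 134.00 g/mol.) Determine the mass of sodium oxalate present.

1.160 g

2 MnO4^- + 5 C2O4^2- + 16 H^+ → 2 Mn^2+ + 10 CO2 + 8 H2O
n(KMnO4) = 0.02334 L × 0.1483 mol/L = 3.461 × 10^-3 mol
From the 5:2 ratio, n(Na2C2O4) = 5/2 × 3.461 × 10^-3 = 8.653 × 10^-3 mol
mass of Na2C2O4 = 8.653 × 10^-3 × 134.00 g/mol = 1.160 g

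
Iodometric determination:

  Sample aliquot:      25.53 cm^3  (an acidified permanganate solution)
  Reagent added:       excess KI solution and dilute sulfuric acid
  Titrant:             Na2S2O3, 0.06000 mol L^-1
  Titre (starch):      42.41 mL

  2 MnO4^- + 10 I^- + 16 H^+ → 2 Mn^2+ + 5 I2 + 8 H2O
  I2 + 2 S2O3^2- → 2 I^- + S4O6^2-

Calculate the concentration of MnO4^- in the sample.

n(S2O3^2-) = 0.04241 × 0.06000 = 2.545 × 10^-3 mol
n(I2) = n(S2O3^2-)/2 = 1.272 × 10^-3 mol
From the 2:5 ratio, n(MnO4^-) in the aliquot = 2/5 × 1.272 × 10^-3 = 5.089 × 10^-4 mol
[MnO4^-] = 5.089 × 10^-4 / 0.02553 = 0.01993 mol/L

0.01993 mol/L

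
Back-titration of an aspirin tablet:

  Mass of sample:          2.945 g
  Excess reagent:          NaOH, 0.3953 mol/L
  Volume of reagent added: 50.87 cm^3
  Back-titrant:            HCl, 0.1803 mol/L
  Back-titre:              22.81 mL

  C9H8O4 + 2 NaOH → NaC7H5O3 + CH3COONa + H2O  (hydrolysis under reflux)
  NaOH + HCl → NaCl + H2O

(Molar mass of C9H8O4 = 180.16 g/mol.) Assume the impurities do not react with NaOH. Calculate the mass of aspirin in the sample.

n(NaOH) added = 0.05087 × 0.3953 = 0.02011 mol
n(HCl) used in back-titration = 0.02281 × 0.1803 = 4.113 × 10^-3 mol
n(NaOH) left over = 4.113 × 10^-3 mol (1:1 ratio)
n(NaOH) consumed by analyte = 0.02011 − 4.113 × 10^-3 = 0.01600 mol
From the 1:2 ratio, n(C9H8O4) = 1/2 × 0.01600 = 7.998 × 10^-3 mol
mass of C9H8O4 = 7.998 × 10^-3 × 180.16 = 1.441 g

1.441 g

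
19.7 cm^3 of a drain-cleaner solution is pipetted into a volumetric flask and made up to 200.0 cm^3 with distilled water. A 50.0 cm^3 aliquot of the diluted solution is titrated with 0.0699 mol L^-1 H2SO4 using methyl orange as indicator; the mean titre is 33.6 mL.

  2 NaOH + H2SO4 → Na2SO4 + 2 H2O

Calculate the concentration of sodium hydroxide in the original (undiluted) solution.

0.954 mol/L

n(H2SO4) = 0.0336 × 0.0699 = 2.35 × 10^-3 mol
From the 2:1 ratio, n(NaOH) in the aliquot = 2/1 × 2.35 × 10^-3 = 4.70 × 10^-3 mol
[NaOH]_dilute = 4.70 × 10^-3 / 0.0500 = 0.0939 mol/L
Dilution factor = 200.0 / 19.7 = 10.15
[NaOH]_stock = 0.0939 × 10.15 = 0.954 mol/L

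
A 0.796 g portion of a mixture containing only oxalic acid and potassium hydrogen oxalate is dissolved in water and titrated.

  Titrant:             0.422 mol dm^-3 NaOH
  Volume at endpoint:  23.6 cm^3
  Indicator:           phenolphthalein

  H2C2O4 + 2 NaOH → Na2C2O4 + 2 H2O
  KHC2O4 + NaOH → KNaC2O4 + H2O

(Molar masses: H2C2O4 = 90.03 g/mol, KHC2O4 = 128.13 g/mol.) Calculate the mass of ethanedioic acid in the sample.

n(NaOH) = 0.0236 × 0.422 = 9.96 × 10^-3 mol
Let x = n(H2C2O4), y = n(KHC2O4).
Titrant: 2x + 1y = 9.96 × 10^-3;  mass: 90.03x + 128.13y = 0.796
Solving, x = 2.89 × 10^-3 mol, y = 4.18 × 10^-3 mol
mass of H2C2O4 = 2.89 × 10^-3 × 90.03 = 0.260 g

0.260 g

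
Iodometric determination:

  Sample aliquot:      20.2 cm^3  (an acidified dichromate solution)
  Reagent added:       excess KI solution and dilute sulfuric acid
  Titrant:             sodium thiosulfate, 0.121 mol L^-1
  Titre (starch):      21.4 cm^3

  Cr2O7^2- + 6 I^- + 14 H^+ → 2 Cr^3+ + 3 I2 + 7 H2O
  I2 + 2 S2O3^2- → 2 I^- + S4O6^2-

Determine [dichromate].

n(S2O3^2-) = 0.0214 × 0.121 = 2.59 × 10^-3 mol
n(I2) = n(S2O3^2-)/2 = 1.29 × 10^-3 mol
From the 1:3 ratio, n(Cr2O7^2-) in the aliquot = 1/3 × 1.29 × 10^-3 = 4.32 × 10^-4 mol
[Cr2O7^2-] = 4.32 × 10^-4 / 0.0202 = 0.0214 mol/L

0.0214 mol/L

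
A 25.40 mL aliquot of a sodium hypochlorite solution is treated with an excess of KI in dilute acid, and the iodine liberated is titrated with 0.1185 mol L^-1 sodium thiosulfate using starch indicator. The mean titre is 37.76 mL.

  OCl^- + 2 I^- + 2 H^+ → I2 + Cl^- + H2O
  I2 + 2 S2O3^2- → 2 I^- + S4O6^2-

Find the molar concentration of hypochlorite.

0.08808 mol/L

n(S2O3^2-) = 0.03776 × 0.1185 = 4.475 × 10^-3 mol
n(I2) = n(S2O3^2-)/2 = 2.237 × 10^-3 mol
n(OCl^-) in the aliquot = 2.237 × 10^-3 mol (1:1 ratio)
[OCl^-] = 2.237 × 10^-3 / 0.02540 = 0.08808 mol/L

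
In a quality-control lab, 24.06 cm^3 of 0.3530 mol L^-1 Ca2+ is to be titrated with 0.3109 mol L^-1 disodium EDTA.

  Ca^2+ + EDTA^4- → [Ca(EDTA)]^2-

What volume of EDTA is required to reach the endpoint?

27.32 mL

n(Ca2+) = 0.02406 L × 0.3530 mol/L = 8.493 × 10^-3 mol
n(EDTA) = 8.493 × 10^-3 mol (1:1 stoichiometry)
V(EDTA) = 8.493 × 10^-3 mol / 0.3109 mol/L = 0.02732 L = 27.32 mL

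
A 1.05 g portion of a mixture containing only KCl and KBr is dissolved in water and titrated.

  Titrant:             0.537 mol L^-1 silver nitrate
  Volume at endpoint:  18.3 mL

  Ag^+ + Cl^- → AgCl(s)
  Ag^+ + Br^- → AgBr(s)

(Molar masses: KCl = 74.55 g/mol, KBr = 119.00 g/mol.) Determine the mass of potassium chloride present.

0.200 g

n(AgNO3) = 0.0183 × 0.537 = 9.83 × 10^-3 mol
Let x = n(KCl), y = n(KBr).
Titrant: 1x + 1y = 9.83 × 10^-3;  mass: 74.55x + 119.00y = 1.05
Solving, x = 2.69 × 10^-3 mol, y = 7.14 × 10^-3 mol
mass of KCl = 2.69 × 10^-3 × 74.55 = 0.200 g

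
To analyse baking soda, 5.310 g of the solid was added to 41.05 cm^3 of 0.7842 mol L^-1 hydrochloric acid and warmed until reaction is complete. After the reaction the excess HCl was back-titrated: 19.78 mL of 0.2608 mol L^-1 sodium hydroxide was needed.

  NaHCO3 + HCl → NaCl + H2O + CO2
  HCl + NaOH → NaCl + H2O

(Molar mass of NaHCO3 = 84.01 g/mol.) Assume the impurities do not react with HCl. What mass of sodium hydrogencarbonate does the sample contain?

2.271 g

n(HCl) added = 0.04105 × 0.7842 = 0.03219 mol
n(NaOH) used in back-titration = 0.01978 × 0.2608 = 5.159 × 10^-3 mol
n(HCl) left over = 5.159 × 10^-3 mol (1:1 ratio)
n(HCl) consumed by analyte = 0.03219 − 5.159 × 10^-3 = 0.02703 mol
n(NaHCO3) = 0.02703 mol (1:1 ratio)
mass of NaHCO3 = 0.02703 × 84.01 = 2.271 g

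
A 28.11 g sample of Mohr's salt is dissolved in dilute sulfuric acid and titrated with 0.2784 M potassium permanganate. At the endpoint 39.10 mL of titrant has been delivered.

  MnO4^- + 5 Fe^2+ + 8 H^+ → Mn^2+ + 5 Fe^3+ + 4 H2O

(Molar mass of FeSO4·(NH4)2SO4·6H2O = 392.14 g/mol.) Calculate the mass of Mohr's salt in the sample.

21.34 g

n(KMnO4) = 0.03910 L × 0.2784 mol/L = 0.01089 mol
From the 5:1 ratio, n(FeSO4·(NH4)2SO4·6H2O) = 5/1 × 0.01089 = 0.05443 mol
mass of FeSO4·(NH4)2SO4·6H2O = 0.05443 × 392.14 g/mol = 21.34 g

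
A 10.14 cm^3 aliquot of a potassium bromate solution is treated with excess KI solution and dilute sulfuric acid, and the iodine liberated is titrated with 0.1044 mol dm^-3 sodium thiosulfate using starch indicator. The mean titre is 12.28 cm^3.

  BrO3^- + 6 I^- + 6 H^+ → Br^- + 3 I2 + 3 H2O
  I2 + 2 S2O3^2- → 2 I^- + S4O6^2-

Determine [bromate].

0.02107 mol/L

n(S2O3^2-) = 0.01228 × 0.1044 = 1.282 × 10^-3 mol
n(I2) = n(S2O3^2-)/2 = 6.410 × 10^-4 mol
From the 1:3 ratio, n(BrO3^-) in the aliquot = 1/3 × 6.410 × 10^-4 = 2.137 × 10^-4 mol
[BrO3^-] = 2.137 × 10^-4 / 0.01014 = 0.02107 mol/L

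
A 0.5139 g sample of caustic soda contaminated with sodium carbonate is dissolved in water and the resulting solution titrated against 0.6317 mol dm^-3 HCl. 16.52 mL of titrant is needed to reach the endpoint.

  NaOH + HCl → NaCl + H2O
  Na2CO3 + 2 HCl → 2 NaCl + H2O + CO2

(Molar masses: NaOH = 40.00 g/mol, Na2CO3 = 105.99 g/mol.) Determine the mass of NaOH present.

0.1205 g

n(HCl) = 0.01652 × 0.6317 = 0.01044 mol
Let x = n(NaOH), y = n(Na2CO3).
Titrant: 1x + 2y = 0.01044;  mass: 40.00x + 105.99y = 0.5139
Solving, x = 3.012 × 10^-3 mol, y = 3.712 × 10^-3 mol
mass of NaOH = 3.012 × 10^-3 × 40.00 = 0.1205 g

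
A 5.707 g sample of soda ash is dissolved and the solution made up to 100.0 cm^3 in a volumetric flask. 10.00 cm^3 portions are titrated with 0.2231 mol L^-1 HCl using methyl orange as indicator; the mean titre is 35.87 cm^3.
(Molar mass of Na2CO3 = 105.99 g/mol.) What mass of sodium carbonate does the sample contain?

4.241 g

Na2CO3 + 2 HCl → 2 NaCl + H2O + CO2
n(HCl) per titration = 0.03587 × 0.2231 = 8.003 × 10^-3 mol
From the 1:2 ratio, n(Na2CO3) in each aliquot = 1/2 × 8.003 × 10^-3 = 4.001 × 10^-3 mol
n(Na2CO3) in the whole flask = 4.001 × 10^-3 × 100.0/10.00 = 0.04001 mol
mass of Na2CO3 = 0.04001 × 105.99 = 4.241 g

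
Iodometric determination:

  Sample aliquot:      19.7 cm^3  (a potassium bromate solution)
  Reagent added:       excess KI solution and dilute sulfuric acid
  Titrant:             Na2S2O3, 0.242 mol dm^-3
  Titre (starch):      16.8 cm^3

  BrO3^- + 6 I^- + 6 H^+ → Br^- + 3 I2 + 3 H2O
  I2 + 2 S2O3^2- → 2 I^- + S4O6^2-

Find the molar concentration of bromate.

n(S2O3^2-) = 0.0168 × 0.242 = 4.07 × 10^-3 mol
n(I2) = n(S2O3^2-)/2 = 2.03 × 10^-3 mol
From the 1:3 ratio, n(BrO3^-) in the aliquot = 1/3 × 2.03 × 10^-3 = 6.78 × 10^-4 mol
[BrO3^-] = 6.78 × 10^-4 / 0.0197 = 0.0344 mol/L

0.0344 mol/L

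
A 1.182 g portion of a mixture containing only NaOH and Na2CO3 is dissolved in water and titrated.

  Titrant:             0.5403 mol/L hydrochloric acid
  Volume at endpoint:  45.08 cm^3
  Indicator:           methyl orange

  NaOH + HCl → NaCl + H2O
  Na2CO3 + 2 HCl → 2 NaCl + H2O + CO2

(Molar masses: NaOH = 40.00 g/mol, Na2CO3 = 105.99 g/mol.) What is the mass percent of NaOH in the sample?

n(HCl) = 0.04508 × 0.5403 = 0.02436 mol
Let x = n(NaOH), y = n(Na2CO3).
Titrant: 1x + 2y = 0.02436;  mass: 40.00x + 105.99y = 1.182
Solving, x = 8.371 × 10^-3 mol, y = 7.993 × 10^-3 mol
mass of NaOH = 8.371 × 10^-3 × 40.00 = 0.3349 g
% NaOH = 0.3349 / 1.182 × 100 = 28.33 %

28.33 %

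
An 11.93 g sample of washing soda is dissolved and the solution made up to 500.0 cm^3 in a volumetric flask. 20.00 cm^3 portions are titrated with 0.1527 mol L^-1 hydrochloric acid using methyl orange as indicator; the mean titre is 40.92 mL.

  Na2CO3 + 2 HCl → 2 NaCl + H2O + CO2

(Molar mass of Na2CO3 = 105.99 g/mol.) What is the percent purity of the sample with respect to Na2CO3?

n(HCl) per titration = 0.04092 × 0.1527 = 6.248 × 10^-3 mol
From the 1:2 ratio, n(Na2CO3) in each aliquot = 1/2 × 6.248 × 10^-3 = 3.124 × 10^-3 mol
n(Na2CO3) in the whole flask = 3.124 × 10^-3 × 500.0/20.00 = 0.07811 mol
mass of Na2CO3 = 0.07811 × 105.99 = 8.278 g
% Na2CO3 = 8.278 / 11.93 × 100 = 69.39 %

69.39 %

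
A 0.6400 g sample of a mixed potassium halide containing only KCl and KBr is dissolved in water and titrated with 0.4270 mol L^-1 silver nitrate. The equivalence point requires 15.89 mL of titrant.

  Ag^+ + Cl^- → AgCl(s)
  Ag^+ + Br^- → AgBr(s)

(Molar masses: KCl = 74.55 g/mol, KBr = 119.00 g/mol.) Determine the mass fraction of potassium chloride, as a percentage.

n(AgNO3) = 0.01589 × 0.4270 = 6.785 × 10^-3 mol
Let x = n(KCl), y = n(KBr).
Titrant: 1x + 1y = 6.785 × 10^-3;  mass: 74.55x + 119.00y = 0.6400
Solving, x = 3.766 × 10^-3 mol, y = 3.019 × 10^-3 mol
mass of KCl = 3.766 × 10^-3 × 74.55 = 0.2808 g
% KCl = 0.2808 / 0.6400 × 100 = 43.87 %

43.87 %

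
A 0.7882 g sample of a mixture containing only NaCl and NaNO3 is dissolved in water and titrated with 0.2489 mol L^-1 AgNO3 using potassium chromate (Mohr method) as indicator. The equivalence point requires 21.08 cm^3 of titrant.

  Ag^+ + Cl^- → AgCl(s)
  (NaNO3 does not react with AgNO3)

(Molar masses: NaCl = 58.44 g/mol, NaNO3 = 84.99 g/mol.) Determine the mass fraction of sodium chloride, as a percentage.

n(AgNO3) = 0.02108 × 0.2489 = 5.247 × 10^-3 mol
Let x = n(NaCl), y = n(NaNO3).
Titrant: 1x = 5.247 × 10^-3;  mass: 58.44x + 84.99y = 0.7882
Solving, x = 5.247 × 10^-3 mol, y = 5.666 × 10^-3 mol
mass of NaCl = 5.247 × 10^-3 × 58.44 = 0.3066 g
% NaCl = 0.3066 / 0.7882 × 100 = 38.90 %

38.90 %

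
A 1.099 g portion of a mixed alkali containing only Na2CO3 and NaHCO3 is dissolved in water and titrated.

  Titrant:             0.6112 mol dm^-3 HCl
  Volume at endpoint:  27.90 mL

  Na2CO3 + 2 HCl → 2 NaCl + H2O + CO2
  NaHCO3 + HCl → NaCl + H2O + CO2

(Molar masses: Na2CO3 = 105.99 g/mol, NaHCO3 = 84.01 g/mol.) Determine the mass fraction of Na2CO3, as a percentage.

51.86 %

n(HCl) = 0.02790 × 0.6112 = 0.01705 mol
Let x = n(Na2CO3), y = n(NaHCO3).
Titrant: 2x + 1y = 0.01705;  mass: 105.99x + 84.01y = 1.099
Solving, x = 5.378 × 10^-3 mol, y = 6.297 × 10^-3 mol
mass of Na2CO3 = 5.378 × 10^-3 × 105.99 = 0.5700 g
% Na2CO3 = 0.5700 / 1.099 × 100 = 51.86 %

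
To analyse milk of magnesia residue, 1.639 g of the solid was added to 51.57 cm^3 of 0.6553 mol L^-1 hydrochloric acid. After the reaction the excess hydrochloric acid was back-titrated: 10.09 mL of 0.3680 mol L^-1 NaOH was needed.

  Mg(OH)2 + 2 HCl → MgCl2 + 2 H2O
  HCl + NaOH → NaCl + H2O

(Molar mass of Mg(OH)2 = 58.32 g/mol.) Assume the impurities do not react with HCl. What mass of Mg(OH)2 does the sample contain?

0.8772 g

n(HCl) added = 0.05157 × 0.6553 = 0.03379 mol
n(NaOH) used in back-titration = 0.01009 × 0.3680 = 3.713 × 10^-3 mol
n(HCl) left over = 3.713 × 10^-3 mol (1:1 ratio)
n(HCl) consumed by analyte = 0.03379 − 3.713 × 10^-3 = 0.03008 mol
From the 1:2 ratio, n(Mg(OH)2) = 1/2 × 0.03008 = 0.01504 mol
mass of Mg(OH)2 = 0.01504 × 58.32 = 0.8772 g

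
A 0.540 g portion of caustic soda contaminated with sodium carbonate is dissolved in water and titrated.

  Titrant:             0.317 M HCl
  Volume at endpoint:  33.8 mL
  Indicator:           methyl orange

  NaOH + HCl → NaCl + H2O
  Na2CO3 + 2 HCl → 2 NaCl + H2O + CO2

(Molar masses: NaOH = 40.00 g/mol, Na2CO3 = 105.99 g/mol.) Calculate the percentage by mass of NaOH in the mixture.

15.9 %

n(HCl) = 0.0338 × 0.317 = 0.0107 mol
Let x = n(NaOH), y = n(Na2CO3).
Titrant: 1x + 2y = 0.0107;  mass: 40.00x + 105.99y = 0.540
Solving, x = 2.14 × 10^-3 mol, y = 4.29 × 10^-3 mol
mass of NaOH = 2.14 × 10^-3 × 40.00 = 0.0856 g
% NaOH = 0.0856 / 0.540 × 100 = 15.9 %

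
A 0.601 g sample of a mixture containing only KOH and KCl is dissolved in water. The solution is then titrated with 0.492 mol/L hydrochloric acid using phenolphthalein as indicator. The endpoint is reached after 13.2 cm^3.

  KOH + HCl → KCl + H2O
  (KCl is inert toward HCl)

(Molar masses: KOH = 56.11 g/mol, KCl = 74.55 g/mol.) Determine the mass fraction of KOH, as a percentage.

60.6 %

n(HCl) = 0.0132 × 0.492 = 6.49 × 10^-3 mol
Let x = n(KOH), y = n(KCl).
Titrant: 1x = 6.49 × 10^-3;  mass: 56.11x + 74.55y = 0.601
Solving, x = 6.49 × 10^-3 mol, y = 3.17 × 10^-3 mol
mass of KOH = 6.49 × 10^-3 × 56.11 = 0.364 g
% KOH = 0.364 / 0.601 × 100 = 60.6 %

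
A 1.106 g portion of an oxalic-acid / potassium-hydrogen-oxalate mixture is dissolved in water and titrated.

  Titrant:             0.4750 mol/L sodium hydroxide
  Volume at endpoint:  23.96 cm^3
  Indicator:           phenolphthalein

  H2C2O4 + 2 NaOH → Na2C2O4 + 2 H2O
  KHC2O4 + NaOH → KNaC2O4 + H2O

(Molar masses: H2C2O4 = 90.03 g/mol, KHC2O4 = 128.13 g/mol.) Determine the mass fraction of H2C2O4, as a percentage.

17.25 %

n(NaOH) = 0.02396 × 0.4750 = 0.01138 mol
Let x = n(H2C2O4), y = n(KHC2O4).
Titrant: 2x + 1y = 0.01138;  mass: 90.03x + 128.13y = 1.106
Solving, x = 2.119 × 10^-3 mol, y = 7.143 × 10^-3 mol
mass of H2C2O4 = 2.119 × 10^-3 × 90.03 = 0.1908 g
% H2C2O4 = 0.1908 / 1.106 × 100 = 17.25 %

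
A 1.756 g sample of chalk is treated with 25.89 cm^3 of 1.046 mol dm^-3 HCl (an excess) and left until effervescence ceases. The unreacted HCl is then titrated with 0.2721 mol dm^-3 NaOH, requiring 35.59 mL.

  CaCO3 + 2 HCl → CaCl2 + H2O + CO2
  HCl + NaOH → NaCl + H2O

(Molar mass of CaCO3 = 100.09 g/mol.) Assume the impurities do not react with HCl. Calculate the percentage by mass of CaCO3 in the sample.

n(HCl) added = 0.02589 × 1.046 = 0.02708 mol
n(NaOH) used in back-titration = 0.03559 × 0.2721 = 9.684 × 10^-3 mol
n(HCl) left over = 9.684 × 10^-3 mol (1:1 ratio)
n(HCl) consumed by analyte = 0.02708 − 9.684 × 10^-3 = 0.01740 mol
From the 1:2 ratio, n(CaCO3) = 1/2 × 0.01740 = 8.698 × 10^-3 mol
mass of CaCO3 = 8.698 × 10^-3 × 100.09 = 0.8706 g
% CaCO3 = 0.8706 / 1.756 × 100 = 49.58 %

49.58 %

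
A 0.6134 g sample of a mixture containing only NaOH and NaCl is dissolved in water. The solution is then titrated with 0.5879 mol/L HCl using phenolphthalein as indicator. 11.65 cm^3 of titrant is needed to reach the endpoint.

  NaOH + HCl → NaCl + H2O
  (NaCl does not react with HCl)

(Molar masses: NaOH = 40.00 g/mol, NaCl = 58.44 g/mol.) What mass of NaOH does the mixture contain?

n(HCl) = 0.01165 × 0.5879 = 6.849 × 10^-3 mol
Let x = n(NaOH), y = n(NaCl).
Titrant: 1x = 6.849 × 10^-3;  mass: 40.00x + 58.44y = 0.6134
Solving, x = 6.849 × 10^-3 mol, y = 5.808 × 10^-3 mol
mass of NaOH = 6.849 × 10^-3 × 40.00 = 0.2740 g

0.2740 g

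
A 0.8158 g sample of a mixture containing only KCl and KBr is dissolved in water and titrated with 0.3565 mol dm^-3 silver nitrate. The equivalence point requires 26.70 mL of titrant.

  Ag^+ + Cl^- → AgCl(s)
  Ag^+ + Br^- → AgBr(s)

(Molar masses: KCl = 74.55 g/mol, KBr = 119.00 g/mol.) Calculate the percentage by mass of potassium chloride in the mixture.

65.15 %

n(AgNO3) = 0.02670 × 0.3565 = 9.519 × 10^-3 mol
Let x = n(KCl), y = n(KBr).
Titrant: 1x + 1y = 9.519 × 10^-3;  mass: 74.55x + 119.00y = 0.8158
Solving, x = 7.130 × 10^-3 mol, y = 2.389 × 10^-3 mol
mass of KCl = 7.130 × 10^-3 × 74.55 = 0.5315 g
% KCl = 0.5315 / 0.8158 × 100 = 65.15 %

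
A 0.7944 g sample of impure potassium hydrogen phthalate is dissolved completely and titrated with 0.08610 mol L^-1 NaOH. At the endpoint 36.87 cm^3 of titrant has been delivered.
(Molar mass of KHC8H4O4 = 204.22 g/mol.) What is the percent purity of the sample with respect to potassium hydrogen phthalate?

81.61 %

KHC8H4O4 + NaOH → KNaC8H4O4 + H2O
n(NaOH) = 0.03687 L × 0.08610 mol/L = 3.175 × 10^-3 mol
n(KHC8H4O4) = 3.175 × 10^-3 mol (1:1 ratio)
mass of KHC8H4O4 = 3.175 × 10^-3 × 204.22 g/mol = 0.6483 g
% KHC8H4O4 = 0.6483 / 0.7944 × 100 = 81.61 %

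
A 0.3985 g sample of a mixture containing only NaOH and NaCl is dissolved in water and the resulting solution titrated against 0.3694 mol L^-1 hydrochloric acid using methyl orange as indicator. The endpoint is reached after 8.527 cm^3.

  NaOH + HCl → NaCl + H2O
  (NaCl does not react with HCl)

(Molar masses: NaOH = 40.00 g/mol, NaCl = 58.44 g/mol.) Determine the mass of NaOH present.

n(HCl) = 0.008527 × 0.3694 = 3.150 × 10^-3 mol
Let x = n(NaOH), y = n(NaCl).
Titrant: 1x = 3.150 × 10^-3;  mass: 40.00x + 58.44y = 0.3985
Solving, x = 3.150 × 10^-3 mol, y = 4.663 × 10^-3 mol
mass of NaOH = 3.150 × 10^-3 × 40.00 = 0.1260 g

0.1260 g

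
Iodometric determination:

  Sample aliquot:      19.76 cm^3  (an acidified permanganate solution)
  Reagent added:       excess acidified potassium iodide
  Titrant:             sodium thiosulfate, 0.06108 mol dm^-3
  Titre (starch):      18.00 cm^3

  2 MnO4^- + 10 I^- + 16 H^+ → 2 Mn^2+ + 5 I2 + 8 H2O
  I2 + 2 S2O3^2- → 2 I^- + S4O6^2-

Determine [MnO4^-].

0.01113 mol/L

n(S2O3^2-) = 0.01800 × 0.06108 = 1.099 × 10^-3 mol
n(I2) = n(S2O3^2-)/2 = 5.497 × 10^-4 mol
From the 2:5 ratio, n(MnO4^-) in the aliquot = 2/5 × 5.497 × 10^-4 = 2.199 × 10^-4 mol
[MnO4^-] = 2.199 × 10^-4 / 0.01976 = 0.01113 mol/L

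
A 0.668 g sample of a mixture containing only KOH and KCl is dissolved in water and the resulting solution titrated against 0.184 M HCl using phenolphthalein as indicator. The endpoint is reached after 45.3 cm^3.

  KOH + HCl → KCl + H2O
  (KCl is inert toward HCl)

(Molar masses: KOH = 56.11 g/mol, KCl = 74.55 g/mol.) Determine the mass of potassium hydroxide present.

n(HCl) = 0.0453 × 0.184 = 8.34 × 10^-3 mol
Let x = n(KOH), y = n(KCl).
Titrant: 1x = 8.34 × 10^-3;  mass: 56.11x + 74.55y = 0.668
Solving, x = 8.34 × 10^-3 mol, y = 2.69 × 10^-3 mol
mass of KOH = 8.34 × 10^-3 × 56.11 = 0.468 g

0.468 g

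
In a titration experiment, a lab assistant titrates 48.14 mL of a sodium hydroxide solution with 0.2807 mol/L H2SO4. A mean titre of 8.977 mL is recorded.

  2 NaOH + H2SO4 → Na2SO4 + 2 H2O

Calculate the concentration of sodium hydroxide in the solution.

0.1047 mol/L

n(H2SO4) = 0.008977 L × 0.2807 mol/L = 2.520 × 10^-3 mol
From the 2:1 mole ratio, n(NaOH) = 2/1 × 2.520 × 10^-3 = 5.040 × 10^-3 mol
[NaOH] = 5.040 × 10^-3 mol / 0.04814 L = 0.1047 mol/L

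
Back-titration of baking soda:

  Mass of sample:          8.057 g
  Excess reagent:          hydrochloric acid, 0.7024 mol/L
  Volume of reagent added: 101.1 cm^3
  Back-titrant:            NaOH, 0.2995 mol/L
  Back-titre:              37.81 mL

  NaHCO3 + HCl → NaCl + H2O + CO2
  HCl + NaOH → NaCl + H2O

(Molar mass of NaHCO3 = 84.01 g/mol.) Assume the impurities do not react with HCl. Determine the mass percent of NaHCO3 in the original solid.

62.24 %

n(HCl) added = 0.1011 × 0.7024 = 0.07101 mol
n(NaOH) used in back-titration = 0.03781 × 0.2995 = 0.01132 mol
n(HCl) left over = 0.01132 mol (1:1 ratio)
n(HCl) consumed by analyte = 0.07101 − 0.01132 = 0.05969 mol
n(NaHCO3) = 0.05969 mol (1:1 ratio)
mass of NaHCO3 = 0.05969 × 84.01 = 5.014 g
% NaHCO3 = 5.014 / 8.057 × 100 = 62.24 %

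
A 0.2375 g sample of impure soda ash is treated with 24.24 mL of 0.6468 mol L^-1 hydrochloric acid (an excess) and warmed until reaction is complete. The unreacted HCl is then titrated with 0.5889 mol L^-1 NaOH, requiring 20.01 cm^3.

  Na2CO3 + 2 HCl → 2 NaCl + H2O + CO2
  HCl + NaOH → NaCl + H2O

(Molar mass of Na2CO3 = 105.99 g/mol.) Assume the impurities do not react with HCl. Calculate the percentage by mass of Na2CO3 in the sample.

86.90 %

n(HCl) added = 0.02424 × 0.6468 = 0.01568 mol
n(NaOH) used in back-titration = 0.02001 × 0.5889 = 0.01178 mol
n(HCl) left over = 0.01178 mol (1:1 ratio)
n(HCl) consumed by analyte = 0.01568 − 0.01178 = 3.895 × 10^-3 mol
From the 1:2 ratio, n(Na2CO3) = 1/2 × 3.895 × 10^-3 = 1.947 × 10^-3 mol
mass of Na2CO3 = 1.947 × 10^-3 × 105.99 = 0.2064 g
% Na2CO3 = 0.2064 / 0.2375 × 100 = 86.90 %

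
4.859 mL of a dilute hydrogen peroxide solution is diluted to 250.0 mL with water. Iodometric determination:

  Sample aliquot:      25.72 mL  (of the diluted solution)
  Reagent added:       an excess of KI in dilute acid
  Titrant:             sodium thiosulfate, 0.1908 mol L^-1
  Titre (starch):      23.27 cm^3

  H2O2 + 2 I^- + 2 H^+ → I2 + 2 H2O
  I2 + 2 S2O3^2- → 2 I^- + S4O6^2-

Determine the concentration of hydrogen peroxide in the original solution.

4.441 mol/L

n(S2O3^2-) = 0.02327 × 0.1908 = 4.440 × 10^-3 mol
n(I2) = n(S2O3^2-)/2 = 2.220 × 10^-3 mol
n(H2O2) in the aliquot = 2.220 × 10^-3 mol (1:1 ratio)
[H2O2]_dilute = 2.220 × 10^-3 / 0.02572 = 0.08631 mol/L
[H2O2]_original = 0.08631 × 250.0/4.859 = 4.441 mol/L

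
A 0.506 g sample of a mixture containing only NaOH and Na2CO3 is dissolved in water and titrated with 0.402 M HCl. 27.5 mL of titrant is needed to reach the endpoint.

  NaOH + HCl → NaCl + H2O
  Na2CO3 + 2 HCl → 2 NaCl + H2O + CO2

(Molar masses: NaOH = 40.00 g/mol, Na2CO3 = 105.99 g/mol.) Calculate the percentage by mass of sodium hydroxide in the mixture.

n(HCl) = 0.0275 × 0.402 = 0.0111 mol
Let x = n(NaOH), y = n(Na2CO3).
Titrant: 1x + 2y = 0.0111;  mass: 40.00x + 105.99y = 0.506
Solving, x = 6.15 × 10^-3 mol, y = 2.45 × 10^-3 mol
mass of NaOH = 6.15 × 10^-3 × 40.00 = 0.246 g
% NaOH = 0.246 / 0.506 × 100 = 48.6 %

48.6 %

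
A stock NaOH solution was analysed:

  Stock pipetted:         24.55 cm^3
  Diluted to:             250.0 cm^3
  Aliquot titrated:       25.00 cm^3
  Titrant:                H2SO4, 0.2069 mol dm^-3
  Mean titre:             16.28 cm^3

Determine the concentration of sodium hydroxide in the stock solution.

2 NaOH + H2SO4 → Na2SO4 + 2 H2O
n(H2SO4) = 0.01628 × 0.2069 = 3.368 × 10^-3 mol
From the 2:1 ratio, n(NaOH) in the aliquot = 2/1 × 3.368 × 10^-3 = 6.737 × 10^-3 mol
[NaOH]_dilute = 6.737 × 10^-3 / 0.02500 = 0.2695 mol/L
Dilution factor = 250.0 / 24.55 = 10.18
[NaOH]_stock = 0.2695 × 10.18 = 2.744 mol/L

2.744 mol/L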